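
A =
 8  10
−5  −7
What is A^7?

tr A = 1 and det A = −6, so the characteristic polynomial is λ² − (1)λ + (−6) with roots 3 and −2.
Eigenvectors give P = [[−2, 1], [1, −1]] with P⁻¹ = [[−1, −1], [−1, −2]], and A = P·diag(3, −2)·P⁻¹.
Then A^7 = P·diag(2187, −128)·P⁻¹ = [[−4374, −128], [2187, 128]] · [[−1, −1], [−1, −2]] = [[4502, 4630], [−2315, −2443]].

[[4502, 4630], [−2315, −2443]]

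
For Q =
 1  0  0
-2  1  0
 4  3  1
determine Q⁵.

Q = I + N where N = [[0, 0, 0], [-2, 0, 0], [4, 3, 0]] is strictly lower-triangular, so N³ = 0.
(I + N)⁵ = I + 5·N + 10·N² = [[1, 0, 0], [-10, 1, 0], [-40, 15, 1]].

[[1, 0, 0], [-10, 1, 0], [-40, 15, 1]]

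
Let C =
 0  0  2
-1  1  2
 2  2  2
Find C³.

[[4, 12, 24], [3, 13, 24], [18, 30, 40]]

C² = [[4, 4, 4], [3, 5, 4], [2, 6, 12]]
C³ = [[4, 12, 24], [3, 13, 24], [18, 30, 40]]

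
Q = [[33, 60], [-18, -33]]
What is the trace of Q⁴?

162

tr Q = 0 and det Q = -9, so the characteristic polynomial is λ² − (0)λ + (-9) with roots 3 and -3.
Eigenvectors give P = [[-2, 5], [1, -3]] with P⁻¹ = [[-3, -5], [-1, -2]], and Q = P·diag(3, -3)·P⁻¹.
Then Q⁴ = P·diag(81, 81)·P⁻¹ = [[-162, 405], [81, -243]] · [[-3, -5], [-1, -2]] = [[81, 0], [0, 81]].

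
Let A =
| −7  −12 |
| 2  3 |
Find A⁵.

[[−727, −1452], [242, 483]]

tr A = −4 and det A = 3, so the characteristic polynomial is λ² − (−4)λ + (3) with roots −1 and −3.
Eigenvectors give P = [[−2, −3], [1, 1]] with P⁻¹ = [[1, 3], [−1, −2]], and A = P·diag(−1, −3)·P⁻¹.
Then A⁵ = P·diag(−1, −243)·P⁻¹ = [[2, 729], [−1, −243]] · [[1, 3], [−1, −2]] = [[−727, −1452], [242, 483]].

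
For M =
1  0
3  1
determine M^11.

M = I + N where N = [[0, 0], [3, 0]] is strictly lower-triangular, so N^2 = 0.
(I + N)^11 = I + 11·N = [[1, 0], [33, 1]].

[[1, 0], [33, 1]]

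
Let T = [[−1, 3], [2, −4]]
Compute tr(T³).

T² = [[7, −15], [−10, 22]]
T³ = [[−37, 81], [54, −118]]

−155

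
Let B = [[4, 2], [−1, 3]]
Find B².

[[14, 14], [−7, 7]]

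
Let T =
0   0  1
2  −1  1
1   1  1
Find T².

[[1, 1, 1], [−1, 2, 2], [3, 0, 3]]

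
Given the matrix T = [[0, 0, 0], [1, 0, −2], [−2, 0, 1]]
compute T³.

T² = [[0, 0, 0], [4, 0, −2], [−2, 0, 1]]
T³ = [[0, 0, 0], [4, 0, −2], [−2, 0, 1]]

[[0, 0, 0], [4, 0, −2], [−2, 0, 1]]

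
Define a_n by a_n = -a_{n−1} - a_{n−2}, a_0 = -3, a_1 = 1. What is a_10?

With companion matrix M = [[-1, -1], [1, 0]], [a_n, a_{n−1}]ᵀ = M·[a_{n−1}, a_{n−2}]ᵀ, so [a_10, a_9]ᵀ = M⁹·[a_1, a_0]ᵀ.
M⁹ = [[1, 0], [0, 1]], giving [a_10, a_9]ᵀ = [[1], [-3]].

1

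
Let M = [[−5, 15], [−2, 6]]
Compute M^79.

M² = M (a projection; rank 1, trace 1), so M^79 = M.

[[−5, 15], [−2, 6]]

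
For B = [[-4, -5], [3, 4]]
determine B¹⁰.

B² = I (check: tr B = 0 and det B = -1), so B¹⁰ = I since 10 is even.

[[1, 0], [0, 1]]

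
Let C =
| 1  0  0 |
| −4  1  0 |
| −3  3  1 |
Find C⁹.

[[1, 0, 0], [−36, 1, 0], [−459, 27, 1]]

C = I + N where N = [[0, 0, 0], [−4, 0, 0], [−3, 3, 0]] is strictly lower-triangular, so N³ = 0.
(I + N)⁹ = I + 9·N + 36·N² = [[1, 0, 0], [−36, 1, 0], [−459, 27, 1]].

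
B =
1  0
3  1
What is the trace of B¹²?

B = I + N where N = [[0, 0], [3, 0]] is strictly lower-triangular, so N² = 0.
(I + N)¹² = I + 12·N = [[1, 0], [36, 1]].

2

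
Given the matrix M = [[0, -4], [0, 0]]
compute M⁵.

[[0, 0], [0, 0]]

M is strictly triangular, hence nilpotent: M² = 0, so M⁵ = 0.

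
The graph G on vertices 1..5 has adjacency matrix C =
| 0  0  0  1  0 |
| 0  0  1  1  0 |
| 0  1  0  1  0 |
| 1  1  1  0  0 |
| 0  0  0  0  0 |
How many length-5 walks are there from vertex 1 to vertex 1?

2

The number of length-5 walks from vertex 1 to vertex 1 is entry (1,1) of C⁵, where C is the adjacency matrix.
C² = [[1, 1, 1, 0, 0], [1, 2, 1, 1, 0], [1, 1, 2, 1, 0], [0, 1, 1, 3, 0], [0, 0, 0, 0, 0]]
C³ = [[0, 1, 1, 3, 0], [1, 2, 3, 4, 0], [1, 3, 2, 4, 0], [3, 4, 4, 2, 0], [0, 0, 0, 0, 0]]
C⁴ = [[3, 4, 4, 2, 0], [4, 7, 6, 6, 0], [4, 6, 7, 6, 0], [2, 6, 6, 11, 0], [0, 0, 0, 0, 0]]
C⁵ = [[2, 6, 6, 11, 0], [6, 12, 13, 17, 0], [6, 13, 12, 17, 0], [11, 17, 17, 14, 0], [0, 0, 0, 0, 0]]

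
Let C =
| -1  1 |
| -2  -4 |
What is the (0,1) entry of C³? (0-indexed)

19

tr C = -5 and det C = 6, so the characteristic polynomial is λ² − (-5)λ + (6) with roots -2 and -3.
Eigenvectors give P = [[1, 1], [-1, -2]] with P⁻¹ = [[2, 1], [-1, -1]], and C = P·diag(-2, -3)·P⁻¹.
Then C³ = P·diag(-8, -27)·P⁻¹ = [[-8, -27], [8, 54]] · [[2, 1], [-1, -1]] = [[11, 19], [-38, -46]].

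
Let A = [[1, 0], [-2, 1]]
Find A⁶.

[[1, 0], [-12, 1]]

A = I + N where N = [[0, 0], [-2, 0]] is strictly lower-triangular, so N² = 0.
(I + N)⁶ = I + 6·N = [[1, 0], [-12, 1]].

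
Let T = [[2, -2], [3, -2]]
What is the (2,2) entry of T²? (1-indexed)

-2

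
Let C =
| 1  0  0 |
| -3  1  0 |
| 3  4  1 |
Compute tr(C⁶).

3

C = I + N where N = [[0, 0, 0], [-3, 0, 0], [3, 4, 0]] is strictly lower-triangular, so N³ = 0.
(I + N)⁶ = I + 6·N + 15·N² = [[1, 0, 0], [-18, 1, 0], [-162, 24, 1]].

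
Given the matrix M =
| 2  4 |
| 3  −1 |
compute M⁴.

M² = [[16, 4], [3, 13]]
M³ = [[44, 60], [45, −1]]
M⁴ = [[268, 116], [87, 181]]

[[268, 116], [87, 181]]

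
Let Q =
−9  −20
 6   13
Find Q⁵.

tr Q = 4 and det Q = 3, so the characteristic polynomial is λ² − (4)λ + (3) with roots 1 and 3.
Eigenvectors give P = [[−2, 5], [1, −3]] with P⁻¹ = [[−3, −5], [−1, −2]], and Q = P·diag(1, 3)·P⁻¹.
Then Q⁵ = P·diag(1, 243)·P⁻¹ = [[−2, 1215], [1, −729]] · [[−3, −5], [−1, −2]] = [[−1209, −2420], [726, 1453]].

[[−1209, −2420], [726, 1453]]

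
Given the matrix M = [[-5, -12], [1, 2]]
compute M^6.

[[253, 756], [-63, -188]]

tr M = -3 and det M = 2, so the characteristic polynomial is λ² − (-3)λ + (2) with roots -1 and -2.
Eigenvectors give P = [[-3, 4], [1, -1]] with P⁻¹ = [[1, 4], [1, 3]], and M = P·diag(-1, -2)·P⁻¹.
Then M^6 = P·diag(1, 64)·P⁻¹ = [[-3, 256], [1, -64]] · [[1, 4], [1, 3]] = [[253, 756], [-63, -188]].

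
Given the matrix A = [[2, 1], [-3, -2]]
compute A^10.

[[1, 0], [0, 1]]

A² = I (check: tr A = 0 and det A = -1), so A^10 = I since 10 is even.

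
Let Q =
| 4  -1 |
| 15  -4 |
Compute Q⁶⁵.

Q² = I (check: tr Q = 0 and det Q = -1), so Q⁶⁵ = Q since 65 is odd.

[[4, -1], [15, -4]]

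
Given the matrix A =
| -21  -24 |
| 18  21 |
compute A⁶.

tr A = 0 and det A = -9, so the characteristic polynomial is λ² − (0)λ + (-9) with roots 3 and -3.
Eigenvectors give P = [[1, 4], [-1, -3]] with P⁻¹ = [[-3, -4], [1, 1]], and A = P·diag(3, -3)·P⁻¹.
Then A⁶ = P·diag(729, 729)·P⁻¹ = [[729, 2916], [-729, -2187]] · [[-3, -4], [1, 1]] = [[729, 0], [0, 729]].

[[729, 0], [0, 729]]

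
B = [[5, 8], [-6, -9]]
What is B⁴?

tr B = -4 and det B = 3, so the characteristic polynomial is λ² − (-4)λ + (3) with roots -1 and -3.
Eigenvectors give P = [[4, -1], [-3, 1]] with P⁻¹ = [[1, 1], [3, 4]], and B = P·diag(-1, -3)·P⁻¹.
Then B⁴ = P·diag(1, 81)·P⁻¹ = [[4, -81], [-3, 81]] · [[1, 1], [3, 4]] = [[-239, -320], [240, 321]].

[[-239, -320], [240, 321]]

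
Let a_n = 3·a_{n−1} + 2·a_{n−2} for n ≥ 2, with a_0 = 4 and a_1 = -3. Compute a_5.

With companion matrix T = [[3, 2], [1, 0]], [a_n, a_{n−1}]ᵀ = T·[a_{n−1}, a_{n−2}]ᵀ, so [a_5, a_4]ᵀ = T⁴·[a_1, a_0]ᵀ.
T⁴ = [[139, 78], [39, 22]], giving [a_5, a_4]ᵀ = [[-105], [-29]].

-105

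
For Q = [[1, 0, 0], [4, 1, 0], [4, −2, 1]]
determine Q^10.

Q = I + N where N = [[0, 0, 0], [4, 0, 0], [4, −2, 0]] is strictly lower-triangular, so N^3 = 0.
(I + N)^10 = I + 10·N + 45·N^2 = [[1, 0, 0], [40, 1, 0], [−320, −20, 1]].

[[1, 0, 0], [40, 1, 0], [−320, −20, 1]]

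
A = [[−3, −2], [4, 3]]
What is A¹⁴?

[[1, 0], [0, 1]]

A² = I (check: tr A = 0 and det A = −1), so A¹⁴ = I since 14 is even.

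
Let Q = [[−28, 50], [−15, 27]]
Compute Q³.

[[−202, 350], [−105, 183]]

tr Q = −1 and det Q = −6, so the characteristic polynomial is λ² − (−1)λ + (−6) with roots 2 and −3.
Eigenvectors give P = [[−5, −2], [−3, −1]] with P⁻¹ = [[1, −2], [−3, 5]], and Q = P·diag(2, −3)·P⁻¹.
Then Q³ = P·diag(8, −27)·P⁻¹ = [[−40, 54], [−24, 27]] · [[1, −2], [−3, 5]] = [[−202, 350], [−105, 183]].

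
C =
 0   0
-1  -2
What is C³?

[[0, 0], [-4, -8]]

C² = [[0, 0], [2, 4]]
C³ = [[0, 0], [-4, -8]]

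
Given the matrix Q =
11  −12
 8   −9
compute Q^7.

[[6563, −6564], [4376, −4377]]

tr Q = 2 and det Q = −3, so the characteristic polynomial is λ² − (2)λ + (−3) with roots 3 and −1.
Eigenvectors give P = [[−3, 1], [−2, 1]] with P⁻¹ = [[−1, 1], [−2, 3]], and Q = P·diag(3, −1)·P⁻¹.
Then Q^7 = P·diag(2187, −1)·P⁻¹ = [[−6561, −1], [−4374, −1]] · [[−1, 1], [−2, 3]] = [[6563, −6564], [4376, −4377]].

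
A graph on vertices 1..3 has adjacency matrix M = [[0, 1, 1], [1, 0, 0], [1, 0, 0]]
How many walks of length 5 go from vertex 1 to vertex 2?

The number of length-5 walks from vertex 1 to vertex 2 is entry (1,2) of M⁵, where M is the adjacency matrix.
M² = [[2, 0, 0], [0, 1, 1], [0, 1, 1]]
M³ = [[0, 2, 2], [2, 0, 0], [2, 0, 0]]
M⁴ = [[4, 0, 0], [0, 2, 2], [0, 2, 2]]
M⁵ = [[0, 4, 4], [4, 0, 0], [4, 0, 0]]

4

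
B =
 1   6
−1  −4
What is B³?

tr B = −3 and det B = 2, so the characteristic polynomial is λ² − (−3)λ + (2) with roots −2 and −1.
Eigenvectors give P = [[−2, −3], [1, 1]] with P⁻¹ = [[1, 3], [−1, −2]], and B = P·diag(−2, −1)·P⁻¹.
Then B³ = P·diag(−8, −1)·P⁻¹ = [[16, 3], [−8, −1]] · [[1, 3], [−1, −2]] = [[13, 42], [−7, −22]].

[[13, 42], [−7, −22]]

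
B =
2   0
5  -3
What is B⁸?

[[256, 0], [-6305, 6561]]

tr B = -1 and det B = -6, so the characteristic polynomial is λ² − (-1)λ + (-6) with roots 2 and -3.
Eigenvectors give P = [[1, 0], [1, -1]] with P⁻¹ = [[1, 0], [1, -1]], and B = P·diag(2, -3)·P⁻¹.
Then B⁸ = P·diag(256, 6561)·P⁻¹ = [[256, 0], [256, -6561]] · [[1, 0], [1, -1]] = [[256, 0], [-6305, 6561]].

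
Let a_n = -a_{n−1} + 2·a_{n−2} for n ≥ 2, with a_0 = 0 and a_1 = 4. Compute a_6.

-84

With companion matrix Q = [[-1, 2], [1, 0]], [a_n, a_{n−1}]ᵀ = Q·[a_{n−1}, a_{n−2}]ᵀ, so [a_6, a_5]ᵀ = Q⁵·[a_1, a_0]ᵀ.
Q⁵ = [[-21, 22], [11, -10]], giving [a_6, a_5]ᵀ = [[-84], [44]].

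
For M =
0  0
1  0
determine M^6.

[[0, 0], [0, 0]]

M is strictly triangular, hence nilpotent: M^2 = 0, so M^6 = 0.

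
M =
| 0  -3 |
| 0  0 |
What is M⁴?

[[0, 0], [0, 0]]

M is strictly triangular, hence nilpotent: M² = 0, so M⁴ = 0.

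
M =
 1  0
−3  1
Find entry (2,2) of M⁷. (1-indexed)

M = I + N where N = [[0, 0], [−3, 0]] is strictly lower-triangular, so N² = 0.
(I + N)⁷ = I + 7·N = [[1, 0], [−21, 1]].

1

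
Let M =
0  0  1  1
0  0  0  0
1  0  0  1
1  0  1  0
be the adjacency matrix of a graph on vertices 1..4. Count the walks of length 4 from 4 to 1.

5

The number of length-4 walks from vertex 4 to vertex 1 is entry (4,1) of M⁴, where M is the adjacency matrix.
M² = [[2, 0, 1, 1], [0, 0, 0, 0], [1, 0, 2, 1], [1, 0, 1, 2]]
M³ = [[2, 0, 3, 3], [0, 0, 0, 0], [3, 0, 2, 3], [3, 0, 3, 2]]
M⁴ = [[6, 0, 5, 5], [0, 0, 0, 0], [5, 0, 6, 5], [5, 0, 5, 6]]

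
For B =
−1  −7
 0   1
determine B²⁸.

B² = I (check: tr B = 0 and det B = −1), so B²⁸ = I since 28 is even.

[[1, 0], [0, 1]]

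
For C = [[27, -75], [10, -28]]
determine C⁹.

[[101487, -302925], [40390, -120658]]

tr C = -1 and det C = -6, so the characteristic polynomial is λ² − (-1)λ + (-6) with roots 2 and -3.
Eigenvectors give P = [[3, -5], [1, -2]] with P⁻¹ = [[2, -5], [1, -3]], and C = P·diag(2, -3)·P⁻¹.
Then C⁹ = P·diag(512, -19683)·P⁻¹ = [[1536, 98415], [512, 39366]] · [[2, -5], [1, -3]] = [[101487, -302925], [40390, -120658]].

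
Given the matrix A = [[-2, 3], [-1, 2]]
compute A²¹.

A² = I (check: tr A = 0 and det A = -1), so A²¹ = A since 21 is odd.

[[-2, 3], [-1, 2]]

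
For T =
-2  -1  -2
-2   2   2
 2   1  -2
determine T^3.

[[12, 0, -20], [-16, 16, 0], [28, 8, 12]]

T^2 = [[2, -2, 6], [4, 8, 4], [-10, -2, 2]]
T^3 = [[12, 0, -20], [-16, 16, 0], [28, 8, 12]]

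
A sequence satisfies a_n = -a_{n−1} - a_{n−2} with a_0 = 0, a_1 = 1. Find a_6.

0

With companion matrix B = [[-1, -1], [1, 0]], [a_n, a_{n−1}]ᵀ = B·[a_{n−1}, a_{n−2}]ᵀ, so [a_6, a_5]ᵀ = B^5·[a_1, a_0]ᵀ.
B^5 = [[0, 1], [-1, -1]], giving [a_6, a_5]ᵀ = [[0], [-1]].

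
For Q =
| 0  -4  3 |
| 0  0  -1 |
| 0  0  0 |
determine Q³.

[[0, 0, 0], [0, 0, 0], [0, 0, 0]]

Q is strictly triangular, hence nilpotent: Q³ = 0, so Q³ = 0.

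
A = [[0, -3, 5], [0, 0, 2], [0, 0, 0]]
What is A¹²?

[[0, 0, 0], [0, 0, 0], [0, 0, 0]]

A is strictly triangular, hence nilpotent: A³ = 0, so A¹² = 0.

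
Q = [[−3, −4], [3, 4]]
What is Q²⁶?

[[−3, −4], [3, 4]]

Q² = Q (a projection; rank 1, trace 1), so Q²⁶ = Q.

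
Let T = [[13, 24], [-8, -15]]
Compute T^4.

[[-239, -480], [160, 321]]

tr T = -2 and det T = -3, so the characteristic polynomial is λ² − (-2)λ + (-3) with roots 1 and -3.
Eigenvectors give P = [[2, -3], [-1, 2]] with P⁻¹ = [[2, 3], [1, 2]], and T = P·diag(1, -3)·P⁻¹.
Then T^4 = P·diag(1, 81)·P⁻¹ = [[2, -243], [-1, 162]] · [[2, 3], [1, 2]] = [[-239, -480], [160, 321]].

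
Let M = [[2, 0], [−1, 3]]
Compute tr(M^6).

tr M = 5 and det M = 6, so the characteristic polynomial is λ² − (5)λ + (6) with roots 3 and 2.
Eigenvectors give P = [[0, 1], [−1, 1]] with P⁻¹ = [[1, −1], [1, 0]], and M = P·diag(3, 2)·P⁻¹.
Then M^6 = P·diag(729, 64)·P⁻¹ = [[0, 64], [−729, 64]] · [[1, −1], [1, 0]] = [[64, 0], [−665, 729]].

793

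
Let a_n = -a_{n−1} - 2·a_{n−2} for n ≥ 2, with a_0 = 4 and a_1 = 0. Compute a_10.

136

With companion matrix T = [[-1, -2], [1, 0]], [a_n, a_{n−1}]ᵀ = T·[a_{n−1}, a_{n−2}]ᵀ, so [a_10, a_9]ᵀ = T^9·[a_1, a_0]ᵀ.
T^9 = [[11, 34], [-17, -6]], giving [a_10, a_9]ᵀ = [[136], [-24]].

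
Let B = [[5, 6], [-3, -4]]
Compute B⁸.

tr B = 1 and det B = -2, so the characteristic polynomial is λ² − (1)λ + (-2) with roots 2 and -1.
Eigenvectors give P = [[2, 1], [-1, -1]] with P⁻¹ = [[1, 1], [-1, -2]], and B = P·diag(2, -1)·P⁻¹.
Then B⁸ = P·diag(256, 1)·P⁻¹ = [[512, 1], [-256, -1]] · [[1, 1], [-1, -2]] = [[511, 510], [-255, -254]].

[[511, 510], [-255, -254]]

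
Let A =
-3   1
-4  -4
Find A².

[[5, -7], [28, 12]]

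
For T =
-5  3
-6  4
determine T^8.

tr T = -1 and det T = -2, so the characteristic polynomial is λ² − (-1)λ + (-2) with roots -2 and 1.
Eigenvectors give P = [[1, -1], [1, -2]] with P⁻¹ = [[2, -1], [1, -1]], and T = P·diag(-2, 1)·P⁻¹.
Then T^8 = P·diag(256, 1)·P⁻¹ = [[256, -1], [256, -2]] · [[2, -1], [1, -1]] = [[511, -255], [510, -254]].

[[511, -255], [510, -254]]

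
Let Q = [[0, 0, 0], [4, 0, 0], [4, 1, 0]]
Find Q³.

[[0, 0, 0], [0, 0, 0], [0, 0, 0]]

Q is strictly triangular, hence nilpotent: Q³ = 0, so Q³ = 0.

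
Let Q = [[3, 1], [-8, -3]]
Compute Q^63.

Q² = I (check: tr Q = 0 and det Q = -1), so Q^63 = Q since 63 is odd.

[[3, 1], [-8, -3]]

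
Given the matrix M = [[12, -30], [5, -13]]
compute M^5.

[[582, -1650], [275, -793]]

tr M = -1 and det M = -6, so the characteristic polynomial is λ² − (-1)λ + (-6) with roots -3 and 2.
Eigenvectors give P = [[2, 3], [1, 1]] with P⁻¹ = [[-1, 3], [1, -2]], and M = P·diag(-3, 2)·P⁻¹.
Then M^5 = P·diag(-243, 32)·P⁻¹ = [[-486, 96], [-243, 32]] · [[-1, 3], [1, -2]] = [[582, -1650], [275, -793]].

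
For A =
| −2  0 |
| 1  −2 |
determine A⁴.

A² = [[4, 0], [−4, 4]]
A³ = [[−8, 0], [12, −8]]
A⁴ = [[16, 0], [−32, 16]]

[[16, 0], [−32, 16]]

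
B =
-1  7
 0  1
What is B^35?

B² = I (check: tr B = 0 and det B = -1), so B^35 = B since 35 is odd.

[[-1, 7], [0, 1]]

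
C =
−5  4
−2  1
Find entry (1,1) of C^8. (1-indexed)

13121

tr C = −4 and det C = 3, so the characteristic polynomial is λ² − (−4)λ + (3) with roots −1 and −3.
Eigenvectors give P = [[−1, 2], [−1, 1]] with P⁻¹ = [[1, −2], [1, −1]], and C = P·diag(−1, −3)·P⁻¹.
Then C^8 = P·diag(1, 6561)·P⁻¹ = [[−1, 13122], [−1, 6561]] · [[1, −2], [1, −1]] = [[13121, −13120], [6560, −6559]].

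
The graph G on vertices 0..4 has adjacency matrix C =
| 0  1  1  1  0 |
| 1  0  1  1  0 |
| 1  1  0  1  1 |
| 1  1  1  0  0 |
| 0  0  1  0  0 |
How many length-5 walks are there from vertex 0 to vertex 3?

The number of length-5 walks from vertex 0 to vertex 3 is entry (0,3) of C^5, where C is the adjacency matrix.
C^2 = [[3, 2, 2, 2, 1], [2, 3, 2, 2, 1], [2, 2, 4, 2, 0], [2, 2, 2, 3, 1], [1, 1, 0, 1, 1]]
C^3 = [[6, 7, 8, 7, 2], [7, 6, 8, 7, 2], [8, 8, 6, 8, 4], [7, 7, 8, 6, 2], [2, 2, 4, 2, 0]]
C^4 = [[22, 21, 22, 21, 8], [21, 22, 22, 21, 8], [22, 22, 28, 22, 6], [21, 21, 22, 22, 8], [8, 8, 6, 8, 4]]
C^5 = [[64, 65, 72, 65, 22], [65, 64, 72, 65, 22], [72, 72, 72, 72, 28], [65, 65, 72, 64, 22], [22, 22, 28, 22, 6]]

65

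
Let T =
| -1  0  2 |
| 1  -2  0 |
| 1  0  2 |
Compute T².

[[3, 0, 2], [-3, 4, 2], [1, 0, 6]]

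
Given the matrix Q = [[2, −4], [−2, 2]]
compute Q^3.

[[56, −80], [−40, 56]]

Q^2 = [[12, −16], [−8, 12]]
Q^3 = [[56, −80], [−40, 56]]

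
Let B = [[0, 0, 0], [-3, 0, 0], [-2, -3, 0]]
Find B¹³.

[[0, 0, 0], [0, 0, 0], [0, 0, 0]]

B is strictly triangular, hence nilpotent: B³ = 0, so B¹³ = 0.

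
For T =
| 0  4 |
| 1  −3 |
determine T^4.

T^2 = [[4, −12], [−3, 13]]
T^3 = [[−12, 52], [13, −51]]
T^4 = [[52, −204], [−51, 205]]

[[52, −204], [−51, 205]]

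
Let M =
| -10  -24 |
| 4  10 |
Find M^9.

tr M = 0 and det M = -4, so the characteristic polynomial is λ² − (0)λ + (-4) with roots 2 and -2.
Eigenvectors give P = [[-2, -3], [1, 1]] with P⁻¹ = [[1, 3], [-1, -2]], and M = P·diag(2, -2)·P⁻¹.
Then M^9 = P·diag(512, -512)·P⁻¹ = [[-1024, 1536], [512, -512]] · [[1, 3], [-1, -2]] = [[-2560, -6144], [1024, 2560]].

[[-2560, -6144], [1024, 2560]]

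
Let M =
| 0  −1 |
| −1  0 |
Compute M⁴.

[[1, 0], [0, 1]]

M² = I (check: tr M = 0 and det M = −1), so M⁴ = I since 4 is even.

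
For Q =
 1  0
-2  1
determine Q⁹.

[[1, 0], [-18, 1]]

Q = I + N where N = [[0, 0], [-2, 0]] is strictly lower-triangular, so N² = 0.
(I + N)⁹ = I + 9·N = [[1, 0], [-18, 1]].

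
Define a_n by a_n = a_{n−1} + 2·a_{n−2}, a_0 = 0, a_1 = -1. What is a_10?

-341

With companion matrix C = [[1, 2], [1, 0]], [a_n, a_{n−1}]ᵀ = C·[a_{n−1}, a_{n−2}]ᵀ, so [a_10, a_9]ᵀ = C^9·[a_1, a_0]ᵀ.
C^9 = [[341, 342], [171, 170]], giving [a_10, a_9]ᵀ = [[-341], [-171]].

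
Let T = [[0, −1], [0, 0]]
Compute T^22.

[[0, 0], [0, 0]]

T is strictly triangular, hence nilpotent: T^2 = 0, so T^22 = 0.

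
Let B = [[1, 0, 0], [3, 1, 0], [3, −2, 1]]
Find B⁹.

B = I + N where N = [[0, 0, 0], [3, 0, 0], [3, −2, 0]] is strictly lower-triangular, so N³ = 0.
(I + N)⁹ = I + 9·N + 36·N² = [[1, 0, 0], [27, 1, 0], [−189, −18, 1]].

[[1, 0, 0], [27, 1, 0], [−189, −18, 1]]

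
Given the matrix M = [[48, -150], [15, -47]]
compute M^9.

tr M = 1 and det M = -6, so the characteristic polynomial is λ² − (1)λ + (-6) with roots 3 and -2.
Eigenvectors give P = [[10, 3], [3, 1]] with P⁻¹ = [[1, -3], [-3, 10]], and M = P·diag(3, -2)·P⁻¹.
Then M^9 = P·diag(19683, -512)·P⁻¹ = [[196830, -1536], [59049, -512]] · [[1, -3], [-3, 10]] = [[201438, -605850], [60585, -182267]].

[[201438, -605850], [60585, -182267]]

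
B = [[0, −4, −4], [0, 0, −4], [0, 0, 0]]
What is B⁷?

B is strictly triangular, hence nilpotent: B³ = 0, so B⁷ = 0.

[[0, 0, 0], [0, 0, 0], [0, 0, 0]]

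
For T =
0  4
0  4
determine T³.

T² = [[0, 16], [0, 16]]
T³ = [[0, 64], [0, 64]]

[[0, 64], [0, 64]]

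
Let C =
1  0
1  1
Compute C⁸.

[[1, 0], [8, 1]]

C = I + N where N = [[0, 0], [1, 0]] is strictly lower-triangular, so N² = 0.
(I + N)⁸ = I + 8·N = [[1, 0], [8, 1]].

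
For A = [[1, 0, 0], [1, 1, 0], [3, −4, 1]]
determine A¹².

A = I + N where N = [[0, 0, 0], [1, 0, 0], [3, −4, 0]] is strictly lower-triangular, so N³ = 0.
(I + N)¹² = I + 12·N + 66·N² = [[1, 0, 0], [12, 1, 0], [−228, −48, 1]].

[[1, 0, 0], [12, 1, 0], [−228, −48, 1]]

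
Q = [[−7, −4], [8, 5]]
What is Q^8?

[[13121, 6560], [−13120, −6559]]

tr Q = −2 and det Q = −3, so the characteristic polynomial is λ² − (−2)λ + (−3) with roots 1 and −3.
Eigenvectors give P = [[−1, −1], [2, 1]] with P⁻¹ = [[1, 1], [−2, −1]], and Q = P·diag(1, −3)·P⁻¹.
Then Q^8 = P·diag(1, 6561)·P⁻¹ = [[−1, −6561], [2, 6561]] · [[1, 1], [−2, −1]] = [[13121, 6560], [−13120, −6559]].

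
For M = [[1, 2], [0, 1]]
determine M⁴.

M = I + N where N = [[0, 2], [0, 0]] is strictly upper-triangular, so N² = 0.
(I + N)⁴ = I + 4·N = [[1, 8], [0, 1]].

[[1, 8], [0, 1]]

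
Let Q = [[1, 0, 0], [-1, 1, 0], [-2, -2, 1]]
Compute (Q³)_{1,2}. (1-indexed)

0

Q = I + N where N = [[0, 0, 0], [-1, 0, 0], [-2, -2, 0]] is strictly lower-triangular, so N³ = 0.
(I + N)³ = I + 3·N + 3·N² = [[1, 0, 0], [-3, 1, 0], [0, -6, 1]].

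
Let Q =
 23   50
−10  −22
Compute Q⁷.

tr Q = 1 and det Q = −6, so the characteristic polynomial is λ² − (1)λ + (−6) with roots 3 and −2.
Eigenvectors give P = [[5, −2], [−2, 1]] with P⁻¹ = [[1, 2], [2, 5]], and Q = P·diag(3, −2)·P⁻¹.
Then Q⁷ = P·diag(2187, −128)·P⁻¹ = [[10935, 256], [−4374, −128]] · [[1, 2], [2, 5]] = [[11447, 23150], [−4630, −9388]].

[[11447, 23150], [−4630, −9388]]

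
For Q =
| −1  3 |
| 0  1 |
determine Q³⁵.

[[−1, 3], [0, 1]]

Q² = I (check: tr Q = 0 and det Q = −1), so Q³⁵ = Q since 35 is odd.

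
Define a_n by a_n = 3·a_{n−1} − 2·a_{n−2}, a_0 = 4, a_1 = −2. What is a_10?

−6134

With companion matrix A = [[3, −2], [1, 0]], [a_n, a_{n−1}]ᵀ = A·[a_{n−1}, a_{n−2}]ᵀ, so [a_10, a_9]ᵀ = A^9·[a_1, a_0]ᵀ.
A^9 = [[1023, −1022], [511, −510]], giving [a_10, a_9]ᵀ = [[−6134], [−3062]].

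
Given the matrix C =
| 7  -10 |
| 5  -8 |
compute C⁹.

[[20707, -40390], [20195, -39878]]

tr C = -1 and det C = -6, so the characteristic polynomial is λ² − (-1)λ + (-6) with roots 2 and -3.
Eigenvectors give P = [[-2, -1], [-1, -1]] with P⁻¹ = [[-1, 1], [1, -2]], and C = P·diag(2, -3)·P⁻¹.
Then C⁹ = P·diag(512, -19683)·P⁻¹ = [[-1024, 19683], [-512, 19683]] · [[-1, 1], [1, -2]] = [[20707, -40390], [20195, -39878]].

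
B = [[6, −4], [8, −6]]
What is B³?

[[24, −16], [32, −24]]

tr B = 0 and det B = −4, so the characteristic polynomial is λ² − (0)λ + (−4) with roots −2 and 2.
Eigenvectors give P = [[−1, −1], [−2, −1]] with P⁻¹ = [[1, −1], [−2, 1]], and B = P·diag(−2, 2)·P⁻¹.
Then B³ = P·diag(−8, 8)·P⁻¹ = [[8, −8], [16, −8]] · [[1, −1], [−2, 1]] = [[24, −16], [32, −24]].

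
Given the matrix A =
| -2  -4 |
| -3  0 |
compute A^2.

[[16, 8], [6, 12]]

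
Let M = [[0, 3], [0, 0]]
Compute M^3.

[[0, 0], [0, 0]]

M is strictly triangular, hence nilpotent: M^2 = 0, so M^3 = 0.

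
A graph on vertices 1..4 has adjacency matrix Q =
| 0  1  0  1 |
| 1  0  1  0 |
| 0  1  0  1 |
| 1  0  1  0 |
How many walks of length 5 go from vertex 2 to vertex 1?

The number of length-5 walks from vertex 2 to vertex 1 is entry (2,1) of Q^5, where Q is the adjacency matrix.
Q^2 = [[2, 0, 2, 0], [0, 2, 0, 2], [2, 0, 2, 0], [0, 2, 0, 2]]
Q^3 = [[0, 4, 0, 4], [4, 0, 4, 0], [0, 4, 0, 4], [4, 0, 4, 0]]
Q^4 = [[8, 0, 8, 0], [0, 8, 0, 8], [8, 0, 8, 0], [0, 8, 0, 8]]
Q^5 = [[0, 16, 0, 16], [16, 0, 16, 0], [0, 16, 0, 16], [16, 0, 16, 0]]

16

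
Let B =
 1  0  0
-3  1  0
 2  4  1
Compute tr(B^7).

B = I + N where N = [[0, 0, 0], [-3, 0, 0], [2, 4, 0]] is strictly lower-triangular, so N^3 = 0.
(I + N)^7 = I + 7·N + 21·N^2 = [[1, 0, 0], [-21, 1, 0], [-238, 28, 1]].

3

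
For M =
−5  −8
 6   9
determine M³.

[[−77, −104], [78, 105]]

tr M = 4 and det M = 3, so the characteristic polynomial is λ² − (4)λ + (3) with roots 1 and 3.
Eigenvectors give P = [[−4, −1], [3, 1]] with P⁻¹ = [[−1, −1], [3, 4]], and M = P·diag(1, 3)·P⁻¹.
Then M³ = P·diag(1, 27)·P⁻¹ = [[−4, −27], [3, 27]] · [[−1, −1], [3, 4]] = [[−77, −104], [78, 105]].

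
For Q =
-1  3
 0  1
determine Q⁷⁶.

Q² = I (check: tr Q = 0 and det Q = -1), so Q⁷⁶ = I since 76 is even.

[[1, 0], [0, 1]]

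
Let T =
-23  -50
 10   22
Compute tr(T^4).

tr T = -1 and det T = -6, so the characteristic polynomial is λ² − (-1)λ + (-6) with roots -3 and 2.
Eigenvectors give P = [[5, -2], [-2, 1]] with P⁻¹ = [[1, 2], [2, 5]], and T = P·diag(-3, 2)·P⁻¹.
Then T^4 = P·diag(81, 16)·P⁻¹ = [[405, -32], [-162, 16]] · [[1, 2], [2, 5]] = [[341, 650], [-130, -244]].

97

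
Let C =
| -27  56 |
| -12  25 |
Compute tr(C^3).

-26

tr C = -2 and det C = -3, so the characteristic polynomial is λ² − (-2)λ + (-3) with roots 1 and -3.
Eigenvectors give P = [[-2, -7], [-1, -3]] with P⁻¹ = [[3, -7], [-1, 2]], and C = P·diag(1, -3)·P⁻¹.
Then C^3 = P·diag(1, -27)·P⁻¹ = [[-2, 189], [-1, 81]] · [[3, -7], [-1, 2]] = [[-195, 392], [-84, 169]].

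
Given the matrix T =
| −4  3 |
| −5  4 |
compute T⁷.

T² = I (check: tr T = 0 and det T = −1), so T⁷ = T since 7 is odd.

[[−4, 3], [−5, 4]]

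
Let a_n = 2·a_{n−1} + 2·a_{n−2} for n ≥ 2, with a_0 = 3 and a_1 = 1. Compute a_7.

1048

With companion matrix Q = [[2, 2], [1, 0]], [a_n, a_{n−1}]ᵀ = Q·[a_{n−1}, a_{n−2}]ᵀ, so [a_7, a_6]ᵀ = Q⁶·[a_1, a_0]ᵀ.
Q⁶ = [[328, 240], [120, 88]], giving [a_7, a_6]ᵀ = [[1048], [384]].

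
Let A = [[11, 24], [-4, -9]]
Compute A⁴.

[[241, 480], [-80, -159]]

tr A = 2 and det A = -3, so the characteristic polynomial is λ² − (2)λ + (-3) with roots 3 and -1.
Eigenvectors give P = [[3, 2], [-1, -1]] with P⁻¹ = [[1, 2], [-1, -3]], and A = P·diag(3, -1)·P⁻¹.
Then A⁴ = P·diag(81, 1)·P⁻¹ = [[243, 2], [-81, -1]] · [[1, 2], [-1, -3]] = [[241, 480], [-80, -159]].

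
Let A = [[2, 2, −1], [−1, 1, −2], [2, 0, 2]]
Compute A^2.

[[0, 6, −8], [−7, −1, −5], [8, 4, 2]]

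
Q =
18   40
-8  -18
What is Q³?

[[72, 160], [-32, -72]]

tr Q = 0 and det Q = -4, so the characteristic polynomial is λ² − (0)λ + (-4) with roots -2 and 2.
Eigenvectors give P = [[-2, 5], [1, -2]] with P⁻¹ = [[2, 5], [1, 2]], and Q = P·diag(-2, 2)·P⁻¹.
Then Q³ = P·diag(-8, 8)·P⁻¹ = [[16, 40], [-8, -16]] · [[2, 5], [1, 2]] = [[72, 160], [-32, -72]].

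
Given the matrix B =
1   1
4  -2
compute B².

[[5, -1], [-4, 8]]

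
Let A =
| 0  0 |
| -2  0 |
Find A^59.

[[0, 0], [0, 0]]

A is strictly triangular, hence nilpotent: A^2 = 0, so A^59 = 0.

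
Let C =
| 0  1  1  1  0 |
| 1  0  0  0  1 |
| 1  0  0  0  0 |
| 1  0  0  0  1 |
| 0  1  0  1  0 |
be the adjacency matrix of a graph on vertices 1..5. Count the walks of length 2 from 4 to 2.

2

The number of length-2 walks from vertex 4 to vertex 2 is entry (4,2) of C^2, where C is the adjacency matrix.
C^2 = [[3, 0, 0, 0, 2], [0, 2, 1, 2, 0], [0, 1, 1, 1, 0], [0, 2, 1, 2, 0], [2, 0, 0, 0, 2]]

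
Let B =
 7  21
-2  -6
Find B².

B² = B (a projection; rank 1, trace 1), so B² = B.

[[7, 21], [-2, -6]]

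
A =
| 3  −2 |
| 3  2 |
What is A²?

[[3, −10], [15, −2]]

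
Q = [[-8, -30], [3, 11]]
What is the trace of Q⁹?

513

tr Q = 3 and det Q = 2, so the characteristic polynomial is λ² − (3)λ + (2) with roots 2 and 1.
Eigenvectors give P = [[-3, 10], [1, -3]] with P⁻¹ = [[3, 10], [1, 3]], and Q = P·diag(2, 1)·P⁻¹.
Then Q⁹ = P·diag(512, 1)·P⁻¹ = [[-1536, 10], [512, -3]] · [[3, 10], [1, 3]] = [[-4598, -15330], [1533, 5111]].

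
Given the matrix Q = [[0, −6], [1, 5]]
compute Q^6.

tr Q = 5 and det Q = 6, so the characteristic polynomial is λ² − (5)λ + (6) with roots 3 and 2.
Eigenvectors give P = [[−2, −3], [1, 1]] with P⁻¹ = [[1, 3], [−1, −2]], and Q = P·diag(3, 2)·P⁻¹.
Then Q^6 = P·diag(729, 64)·P⁻¹ = [[−1458, −192], [729, 64]] · [[1, 3], [−1, −2]] = [[−1266, −3990], [665, 2059]].

[[−1266, −3990], [665, 2059]]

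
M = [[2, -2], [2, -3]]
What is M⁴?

M² = [[0, 2], [-2, 5]]
M³ = [[4, -6], [6, -11]]
M⁴ = [[-4, 10], [-10, 21]]

[[-4, 10], [-10, 21]]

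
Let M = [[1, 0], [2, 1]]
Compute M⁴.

[[1, 0], [8, 1]]

M = I + N where N = [[0, 0], [2, 0]] is strictly lower-triangular, so N² = 0.
(I + N)⁴ = I + 4·N = [[1, 0], [8, 1]].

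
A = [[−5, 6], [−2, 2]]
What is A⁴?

[[61, −90], [30, −44]]

tr A = −3 and det A = 2, so the characteristic polynomial is λ² − (−3)λ + (2) with roots −2 and −1.
Eigenvectors give P = [[−2, −3], [−1, −2]] with P⁻¹ = [[−2, 3], [1, −2]], and A = P·diag(−2, −1)·P⁻¹.
Then A⁴ = P·diag(16, 1)·P⁻¹ = [[−32, −3], [−16, −2]] · [[−2, 3], [1, −2]] = [[61, −90], [30, −44]].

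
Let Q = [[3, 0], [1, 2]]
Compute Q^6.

tr Q = 5 and det Q = 6, so the characteristic polynomial is λ² − (5)λ + (6) with roots 2 and 3.
Eigenvectors give P = [[0, 1], [−1, 1]] with P⁻¹ = [[1, −1], [1, 0]], and Q = P·diag(2, 3)·P⁻¹.
Then Q^6 = P·diag(64, 729)·P⁻¹ = [[0, 729], [−64, 729]] · [[1, −1], [1, 0]] = [[729, 0], [665, 64]].

[[729, 0], [665, 64]]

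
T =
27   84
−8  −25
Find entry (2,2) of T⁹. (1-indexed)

tr T = 2 and det T = −3, so the characteristic polynomial is λ² − (2)λ + (−3) with roots 3 and −1.
Eigenvectors give P = [[7, −3], [−2, 1]] with P⁻¹ = [[1, 3], [2, 7]], and T = P·diag(3, −1)·P⁻¹.
Then T⁹ = P·diag(19683, −1)·P⁻¹ = [[137781, 3], [−39366, −1]] · [[1, 3], [2, 7]] = [[137787, 413364], [−39368, −118105]].

−118105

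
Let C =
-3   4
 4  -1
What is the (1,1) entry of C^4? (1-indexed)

C^2 = [[25, -16], [-16, 17]]
C^3 = [[-139, 116], [116, -81]]
C^4 = [[881, -672], [-672, 545]]

881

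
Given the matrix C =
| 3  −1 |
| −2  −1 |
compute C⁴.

C² = [[11, −2], [−4, 3]]
C³ = [[37, −9], [−18, 1]]
C⁴ = [[129, −28], [−56, 17]]

[[129, −28], [−56, 17]]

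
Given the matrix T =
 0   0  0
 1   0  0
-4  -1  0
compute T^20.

T is strictly triangular, hence nilpotent: T^3 = 0, so T^20 = 0.

[[0, 0, 0], [0, 0, 0], [0, 0, 0]]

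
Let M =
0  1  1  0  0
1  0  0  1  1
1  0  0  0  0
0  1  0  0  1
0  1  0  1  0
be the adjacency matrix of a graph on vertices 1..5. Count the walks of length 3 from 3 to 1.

2

The number of length-3 walks from vertex 3 to vertex 1 is entry (3,1) of M³, where M is the adjacency matrix.
M² = [[2, 0, 0, 1, 1], [0, 3, 1, 1, 1], [0, 1, 1, 0, 0], [1, 1, 0, 2, 1], [1, 1, 0, 1, 2]]
M³ = [[0, 4, 2, 1, 1], [4, 2, 0, 4, 4], [2, 0, 0, 1, 1], [1, 4, 1, 2, 3], [1, 4, 1, 3, 2]]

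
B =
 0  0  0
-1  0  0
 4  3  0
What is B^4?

B is strictly triangular, hence nilpotent: B^3 = 0, so B^4 = 0.

[[0, 0, 0], [0, 0, 0], [0, 0, 0]]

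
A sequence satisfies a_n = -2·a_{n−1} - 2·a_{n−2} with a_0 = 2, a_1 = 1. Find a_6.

24

With companion matrix B = [[-2, -2], [1, 0]], [a_n, a_{n−1}]ᵀ = B·[a_{n−1}, a_{n−2}]ᵀ, so [a_6, a_5]ᵀ = B⁵·[a_1, a_0]ᵀ.
B⁵ = [[8, 8], [-4, 0]], giving [a_6, a_5]ᵀ = [[24], [-4]].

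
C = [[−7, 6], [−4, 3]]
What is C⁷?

[[−6559, 6558], [−4372, 4371]]

tr C = −4 and det C = 3, so the characteristic polynomial is λ² − (−4)λ + (3) with roots −1 and −3.
Eigenvectors give P = [[1, −3], [1, −2]] with P⁻¹ = [[−2, 3], [−1, 1]], and C = P·diag(−1, −3)·P⁻¹.
Then C⁷ = P·diag(−1, −2187)·P⁻¹ = [[−1, 6561], [−1, 4374]] · [[−2, 3], [−1, 1]] = [[−6559, 6558], [−4372, 4371]].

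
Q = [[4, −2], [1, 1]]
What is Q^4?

tr Q = 5 and det Q = 6, so the characteristic polynomial is λ² − (5)λ + (6) with roots 2 and 3.
Eigenvectors give P = [[1, 2], [1, 1]] with P⁻¹ = [[−1, 2], [1, −1]], and Q = P·diag(2, 3)·P⁻¹.
Then Q^4 = P·diag(16, 81)·P⁻¹ = [[16, 162], [16, 81]] · [[−1, 2], [1, −1]] = [[146, −130], [65, −49]].

[[146, −130], [65, −49]]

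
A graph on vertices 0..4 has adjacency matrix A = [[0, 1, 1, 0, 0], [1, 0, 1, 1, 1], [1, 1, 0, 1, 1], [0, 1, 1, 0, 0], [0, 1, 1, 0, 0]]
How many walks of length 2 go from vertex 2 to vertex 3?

The number of length-2 walks from vertex 2 to vertex 3 is entry (2,3) of A², where A is the adjacency matrix.
A² = [[2, 1, 1, 2, 2], [1, 4, 3, 1, 1], [1, 3, 4, 1, 1], [2, 1, 1, 2, 2], [2, 1, 1, 2, 2]]

1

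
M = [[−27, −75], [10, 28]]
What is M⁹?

[[−101487, −302925], [40390, 120658]]

tr M = 1 and det M = −6, so the characteristic polynomial is λ² − (1)λ + (−6) with roots 3 and −2.
Eigenvectors give P = [[−5, −3], [2, 1]] with P⁻¹ = [[1, 3], [−2, −5]], and M = P·diag(3, −2)·P⁻¹.
Then M⁹ = P·diag(19683, −512)·P⁻¹ = [[−98415, 1536], [39366, −512]] · [[1, 3], [−2, −5]] = [[−101487, −302925], [40390, 120658]].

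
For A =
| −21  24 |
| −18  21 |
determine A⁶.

tr A = 0 and det A = −9, so the characteristic polynomial is λ² − (0)λ + (−9) with roots 3 and −3.
Eigenvectors give P = [[1, 4], [1, 3]] with P⁻¹ = [[−3, 4], [1, −1]], and A = P·diag(3, −3)·P⁻¹.
Then A⁶ = P·diag(729, 729)·P⁻¹ = [[729, 2916], [729, 2187]] · [[−3, 4], [1, −1]] = [[729, 0], [0, 729]].

[[729, 0], [0, 729]]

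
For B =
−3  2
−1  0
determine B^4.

tr B = −3 and det B = 2, so the characteristic polynomial is λ² − (−3)λ + (2) with roots −1 and −2.
Eigenvectors give P = [[−1, 2], [−1, 1]] with P⁻¹ = [[1, −2], [1, −1]], and B = P·diag(−1, −2)·P⁻¹.
Then B^4 = P·diag(1, 16)·P⁻¹ = [[−1, 32], [−1, 16]] · [[1, −2], [1, −1]] = [[31, −30], [15, −14]].

[[31, −30], [15, −14]]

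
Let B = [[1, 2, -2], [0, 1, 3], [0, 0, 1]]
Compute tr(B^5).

B = I + N where N = [[0, 2, -2], [0, 0, 3], [0, 0, 0]] is strictly upper-triangular, so N^3 = 0.
(I + N)^5 = I + 5·N + 10·N^2 = [[1, 10, 50], [0, 1, 15], [0, 0, 1]].

3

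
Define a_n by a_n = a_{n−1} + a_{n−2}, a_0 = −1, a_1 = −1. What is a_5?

−8

With companion matrix A = [[1, 1], [1, 0]], [a_n, a_{n−1}]ᵀ = A·[a_{n−1}, a_{n−2}]ᵀ, so [a_5, a_4]ᵀ = A^4·[a_1, a_0]ᵀ.
A^4 = [[5, 3], [3, 2]], giving [a_5, a_4]ᵀ = [[−8], [−5]].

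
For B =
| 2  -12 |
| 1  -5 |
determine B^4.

[[-44, 180], [-15, 61]]

tr B = -3 and det B = 2, so the characteristic polynomial is λ² − (-3)λ + (2) with roots -2 and -1.
Eigenvectors give P = [[3, 4], [1, 1]] with P⁻¹ = [[-1, 4], [1, -3]], and B = P·diag(-2, -1)·P⁻¹.
Then B^4 = P·diag(16, 1)·P⁻¹ = [[48, 4], [16, 1]] · [[-1, 4], [1, -3]] = [[-44, 180], [-15, 61]].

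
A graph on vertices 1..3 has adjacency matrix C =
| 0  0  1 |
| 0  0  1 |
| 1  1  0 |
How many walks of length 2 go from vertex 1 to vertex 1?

The number of length-2 walks from vertex 1 to vertex 1 is entry (1,1) of C^2, where C is the adjacency matrix.
C^2 = [[1, 1, 0], [1, 1, 0], [0, 0, 2]]

1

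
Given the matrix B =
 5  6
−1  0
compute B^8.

[[19171, 37830], [−6305, −12354]]

tr B = 5 and det B = 6, so the characteristic polynomial is λ² − (5)λ + (6) with roots 3 and 2.
Eigenvectors give P = [[3, −2], [−1, 1]] with P⁻¹ = [[1, 2], [1, 3]], and B = P·diag(3, 2)·P⁻¹.
Then B^8 = P·diag(6561, 256)·P⁻¹ = [[19683, −512], [−6561, 256]] · [[1, 2], [1, 3]] = [[19171, 37830], [−6305, −12354]].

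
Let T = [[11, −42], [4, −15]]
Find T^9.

tr T = −4 and det T = 3, so the characteristic polynomial is λ² − (−4)λ + (3) with roots −3 and −1.
Eigenvectors give P = [[3, 7], [1, 2]] with P⁻¹ = [[−2, 7], [1, −3]], and T = P·diag(−3, −1)·P⁻¹.
Then T^9 = P·diag(−19683, −1)·P⁻¹ = [[−59049, −7], [−19683, −2]] · [[−2, 7], [1, −3]] = [[118091, −413322], [39364, −137775]].

[[118091, −413322], [39364, −137775]]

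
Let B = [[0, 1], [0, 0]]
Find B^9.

B is strictly triangular, hence nilpotent: B^2 = 0, so B^9 = 0.

[[0, 0], [0, 0]]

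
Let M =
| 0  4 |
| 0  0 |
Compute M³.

M is strictly triangular, hence nilpotent: M² = 0, so M³ = 0.

[[0, 0], [0, 0]]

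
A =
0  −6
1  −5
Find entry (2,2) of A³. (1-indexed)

tr A = −5 and det A = 6, so the characteristic polynomial is λ² − (−5)λ + (6) with roots −3 and −2.
Eigenvectors give P = [[−2, 3], [−1, 1]] with P⁻¹ = [[1, −3], [1, −2]], and A = P·diag(−3, −2)·P⁻¹.
Then A³ = P·diag(−27, −8)·P⁻¹ = [[54, −24], [27, −8]] · [[1, −3], [1, −2]] = [[30, −114], [19, −65]].

−65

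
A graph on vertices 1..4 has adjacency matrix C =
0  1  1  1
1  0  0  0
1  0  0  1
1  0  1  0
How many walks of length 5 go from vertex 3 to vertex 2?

6

The number of length-5 walks from vertex 3 to vertex 2 is entry (3,2) of C⁵, where C is the adjacency matrix.
C² = [[3, 0, 1, 1], [0, 1, 1, 1], [1, 1, 2, 1], [1, 1, 1, 2]]
C³ = [[2, 3, 4, 4], [3, 0, 1, 1], [4, 1, 2, 3], [4, 1, 3, 2]]
C⁴ = [[11, 2, 6, 6], [2, 3, 4, 4], [6, 4, 7, 6], [6, 4, 6, 7]]
C⁵ = [[14, 11, 17, 17], [11, 2, 6, 6], [17, 6, 12, 13], [17, 6, 13, 12]]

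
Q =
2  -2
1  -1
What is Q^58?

Q² = Q (a projection; rank 1, trace 1), so Q^58 = Q.

[[2, -2], [1, -1]]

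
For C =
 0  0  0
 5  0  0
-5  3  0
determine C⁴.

[[0, 0, 0], [0, 0, 0], [0, 0, 0]]

C is strictly triangular, hence nilpotent: C³ = 0, so C⁴ = 0.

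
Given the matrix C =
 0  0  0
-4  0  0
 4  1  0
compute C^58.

C is strictly triangular, hence nilpotent: C^3 = 0, so C^58 = 0.

[[0, 0, 0], [0, 0, 0], [0, 0, 0]]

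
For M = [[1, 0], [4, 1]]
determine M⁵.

[[1, 0], [20, 1]]

M = I + N where N = [[0, 0], [4, 0]] is strictly lower-triangular, so N² = 0.
(I + N)⁵ = I + 5·N = [[1, 0], [20, 1]].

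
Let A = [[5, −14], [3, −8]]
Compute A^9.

[[3065, −7154], [1533, −3578]]

tr A = −3 and det A = 2, so the characteristic polynomial is λ² − (−3)λ + (2) with roots −2 and −1.
Eigenvectors give P = [[2, 7], [1, 3]] with P⁻¹ = [[−3, 7], [1, −2]], and A = P·diag(−2, −1)·P⁻¹.
Then A^9 = P·diag(−512, −1)·P⁻¹ = [[−1024, −7], [−512, −3]] · [[−3, 7], [1, −2]] = [[3065, −7154], [1533, −3578]].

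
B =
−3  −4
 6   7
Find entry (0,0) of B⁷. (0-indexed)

tr B = 4 and det B = 3, so the characteristic polynomial is λ² − (4)λ + (3) with roots 1 and 3.
Eigenvectors give P = [[1, −2], [−1, 3]] with P⁻¹ = [[3, 2], [1, 1]], and B = P·diag(1, 3)·P⁻¹.
Then B⁷ = P·diag(1, 2187)·P⁻¹ = [[1, −4374], [−1, 6561]] · [[3, 2], [1, 1]] = [[−4371, −4372], [6558, 6559]].

−4371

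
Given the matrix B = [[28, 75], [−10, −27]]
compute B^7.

tr B = 1 and det B = −6, so the characteristic polynomial is λ² − (1)λ + (−6) with roots −2 and 3.
Eigenvectors give P = [[5, 3], [−2, −1]] with P⁻¹ = [[−1, −3], [2, 5]], and B = P·diag(−2, 3)·P⁻¹.
Then B^7 = P·diag(−128, 2187)·P⁻¹ = [[−640, 6561], [256, −2187]] · [[−1, −3], [2, 5]] = [[13762, 34725], [−4630, −11703]].

[[13762, 34725], [−4630, −11703]]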